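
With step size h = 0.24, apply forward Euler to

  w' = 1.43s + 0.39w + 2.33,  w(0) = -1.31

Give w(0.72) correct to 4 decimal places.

0.3810

Euler: w_{n+1} = w_n + h·f(s_n, w_n).
s=0.000000, w=-1.310000: f=1.819100 → w ← -1.310000 + 0.24·1.819100 = -0.873416
s=0.240000, w=-0.873416: f=2.332568 → w ← -0.873416 + 0.24·2.332568 = -0.313600
s=0.480000, w=-0.313600: f=2.894096 → w ← -0.313600 + 0.24·2.894096 = 0.380983
w(0.72) ≈ 0.3810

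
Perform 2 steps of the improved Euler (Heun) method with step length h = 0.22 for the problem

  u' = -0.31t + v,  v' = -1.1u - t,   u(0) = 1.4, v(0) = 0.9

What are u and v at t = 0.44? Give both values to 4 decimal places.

1.5969, 0.0527

Heun on (u,v): k1 = f(t_n, state_n); k2 = f(t_n + h, state_n + h·k1); state_{n+1} = state_n + (h/2)·(k1 + k2).
0.000000: (1.400000, 0.900000)
  k1 = (0.900000, -1.540000)
  predictor → (1.598000, 0.561200)
  k2 = (0.493000, -1.977800)
  → (1.553230, 0.513042)
0.220000: (1.553230, 0.513042)
  k1 = (0.444842, -1.928553)
  predictor → (1.651095, 0.088760)
  k2 = (-0.047640, -2.256205)
  → (1.596922, 0.052719)
(u(0.44), v(0.44)) ≈ (1.5969, 0.0527)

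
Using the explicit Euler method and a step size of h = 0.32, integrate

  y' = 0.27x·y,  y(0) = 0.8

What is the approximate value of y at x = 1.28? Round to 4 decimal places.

0.9395

Euler: y_{n+1} = y_n + h·f(x_n, y_n).
x=0.000000, y=0.800000: f=0.000000 → y ← 0.800000 + 0.32·0.000000 = 0.800000
x=0.320000, y=0.800000: f=0.069120 → y ← 0.800000 + 0.32·0.069120 = 0.822118
x=0.640000, y=0.822118: f=0.142062 → y ← 0.822118 + 0.32·0.142062 = 0.867578
x=0.960000, y=0.867578: f=0.224876 → y ← 0.867578 + 0.32·0.224876 = 0.939539
y(1.28) ≈ 0.9395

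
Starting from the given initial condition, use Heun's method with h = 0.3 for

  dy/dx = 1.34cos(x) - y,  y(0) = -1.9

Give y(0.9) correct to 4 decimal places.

-0.1362

Heun: k1 = f(x_n, y_n); k2 = f(x_n + h, y_n + h·k1); y_{n+1} = y_n + (h/2)·(k1 + k2).
x=0.000000, y=-1.900000:
  k1 = f(0.000000, -1.900000) = 3.240000
  k2 = f(0.300000, -0.928000) = 2.208151
  y ← -1.900000 + (0.3/2)·(3.240000 + 2.208151) = -1.082777
x=0.300000, y=-1.082777:
  k1 = f(0.300000, -1.082777) = 2.362928
  k2 = f(0.600000, -0.373899) = 1.479849
  y ← -1.082777 + (0.3/2)·(2.362928 + 1.479849) = -0.506361
x=0.600000, y=-0.506361:
  k1 = f(0.600000, -0.506361) = 1.612311
  k2 = f(0.900000, -0.022668) = 0.855625
  y ← -0.506361 + (0.3/2)·(1.612311 + 0.855625) = -0.136170
y(0.9) ≈ -0.1362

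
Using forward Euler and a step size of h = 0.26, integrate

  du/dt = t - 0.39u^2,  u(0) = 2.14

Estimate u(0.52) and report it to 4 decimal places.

Euler: u_{n+1} = u_n + h·f(t_n, u_n).
t=0.000000, u=2.140000: f=-1.786044 → u ← 2.140000 + 0.26·(-1.786044) = 1.675629
t=0.260000, u=1.675629: f=-0.835015 → u ← 1.675629 + 0.26·(-0.835015) = 1.458525
u(0.52) ≈ 1.4585

1.4585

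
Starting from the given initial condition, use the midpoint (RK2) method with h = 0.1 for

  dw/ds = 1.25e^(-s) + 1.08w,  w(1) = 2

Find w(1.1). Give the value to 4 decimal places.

2.2739

Midpoint: k1 = f(s_n, w_n); k2 = f(s_n + h/2, w_n + (h/2)·k1); w_{n+1} = w_n + h·k2.
s=1.000000, w=2.000000:
  k1 = f(1.000000, 2.000000) = 2.619849
  k2 = f(1.050000, 2.130992) = 2.738894
  w ← 2.000000 + 0.1·2.738894 = 2.273889
w(1.1) ≈ 2.2739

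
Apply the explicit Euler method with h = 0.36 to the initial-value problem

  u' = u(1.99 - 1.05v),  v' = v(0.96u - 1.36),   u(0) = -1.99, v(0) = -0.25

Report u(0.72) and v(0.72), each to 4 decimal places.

-6.1250, -0.0326

Euler on (u,v): u_{n+1} = u_n + h·u', v_{n+1} = v_n + h·v'.
0.000000: (-1.990000, -0.250000); f=(-4.482475, 0.817600) → (-3.603691, 0.044336)
0.360000: (-3.603691, 0.044336); f=(-7.003583, -0.213679) → (-6.124981, -0.032589)
(u(0.72), v(0.72)) ≈ (-6.1250, -0.0326)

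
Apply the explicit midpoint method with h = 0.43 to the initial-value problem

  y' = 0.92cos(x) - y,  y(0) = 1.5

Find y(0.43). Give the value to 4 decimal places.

1.2951

Midpoint: k1 = f(x_n, y_n); k2 = f(x_n + h/2, y_n + (h/2)·k1); y_{n+1} = y_n + h·k2.
x=0.000000, y=1.500000:
  k1 = f(0.000000, 1.500000) = -0.580000
  k2 = f(0.215000, 1.375300) = -0.476482
  y ← 1.500000 + 0.43·(-0.476482) = 1.295113
y(0.43) ≈ 1.2951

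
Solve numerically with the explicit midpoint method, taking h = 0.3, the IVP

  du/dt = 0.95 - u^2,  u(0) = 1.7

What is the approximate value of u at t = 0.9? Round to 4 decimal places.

1.1108

Midpoint: k1 = f(t_n, u_n); k2 = f(t_n + h/2, u_n + (h/2)·k1); u_{n+1} = u_n + h·k2.
t=0.000000, u=1.700000:
  k1 = f(0.000000, 1.700000) = -1.940000
  k2 = f(0.150000, 1.409000) = -1.035281
  u ← 1.700000 + 0.3·(-1.035281) = 1.389416
t=0.300000, u=1.389416:
  k1 = f(0.300000, 1.389416) = -0.980476
  k2 = f(0.450000, 1.242344) = -0.593419
  u ← 1.389416 + 0.3·(-0.593419) = 1.211390
t=0.600000, u=1.211390:
  k1 = f(0.600000, 1.211390) = -0.517465
  k2 = f(0.750000, 1.133770) = -0.335435
  u ← 1.211390 + 0.3·(-0.335435) = 1.110760
u(0.9) ≈ 1.1108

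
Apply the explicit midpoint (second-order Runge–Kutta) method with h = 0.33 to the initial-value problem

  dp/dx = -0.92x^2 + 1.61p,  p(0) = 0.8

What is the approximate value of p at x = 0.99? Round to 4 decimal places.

3.3383

Midpoint: k1 = f(x_n, p_n); k2 = f(x_n + h/2, p_n + (h/2)·k1); p_{n+1} = p_n + h·k2.
x=0.000000, p=0.800000:
  k1 = f(0.000000, 0.800000) = 1.288000
  k2 = f(0.165000, 1.012520) = 1.605110
  p ← 0.800000 + 0.33·1.605110 = 1.329686
x=0.330000, p=1.329686:
  k1 = f(0.330000, 1.329686) = 2.040607
  k2 = f(0.495000, 1.666387) = 2.457459
  p ← 1.329686 + 0.33·2.457459 = 2.140648
x=0.660000, p=2.140648:
  k1 = f(0.660000, 2.140648) = 3.045691
  k2 = f(0.825000, 2.643187) = 3.629356
  p ← 2.140648 + 0.33·3.629356 = 3.338335
p(0.99) ≈ 3.3383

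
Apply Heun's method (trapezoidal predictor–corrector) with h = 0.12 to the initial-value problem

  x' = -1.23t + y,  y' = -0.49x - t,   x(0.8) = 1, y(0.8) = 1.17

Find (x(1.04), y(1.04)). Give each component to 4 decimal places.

Heun on (x,y): k1 = f(t_n, state_n); k2 = f(t_n + h, state_n + h·k1); state_{n+1} = state_n + (h/2)·(k1 + k2).
0.800000: (1.000000, 1.170000)
  k1 = (0.186000, -1.290000)
  predictor → (1.022320, 1.015200)
  k2 = (-0.116400, -1.420937)
  → (1.004176, 1.007344)
0.920000: (1.004176, 1.007344)
  k1 = (-0.124256, -1.412046)
  predictor → (0.989265, 0.837898)
  k2 = (-0.441302, -1.524740)
  → (0.970243, 0.831137)
(x(1.04), y(1.04)) ≈ (0.9702, 0.8311)

0.9702, 0.8311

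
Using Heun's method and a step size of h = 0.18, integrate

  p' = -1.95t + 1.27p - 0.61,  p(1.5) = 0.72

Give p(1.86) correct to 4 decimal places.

-0.6068

Heun: k1 = f(t_n, p_n); k2 = f(t_n + h, p_n + h·k1); p_{n+1} = p_n + (h/2)·(k1 + k2).
t=1.500000, p=0.720000:
  k1 = f(1.500000, 0.720000) = -2.620600
  k2 = f(1.680000, 0.248292) = -3.570669
  p ← 0.720000 + (0.18/2)·(-2.620600 + (-3.570669)) = 0.162786
t=1.680000, p=0.162786:
  k1 = f(1.680000, 0.162786) = -3.679262
  k2 = f(1.860000, -0.499481) = -4.871341
  p ← 0.162786 + (0.18/2)·(-3.679262 + (-4.871341)) = -0.606769
p(1.86) ≈ -0.6068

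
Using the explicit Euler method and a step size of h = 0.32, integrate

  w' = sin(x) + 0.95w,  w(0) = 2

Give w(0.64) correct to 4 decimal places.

Euler: w_{n+1} = w_n + h·f(x_n, w_n).
x=0.000000, w=2.000000: f=1.900000 → w ← 2.000000 + 0.32·1.900000 = 2.608000
x=0.320000, w=2.608000: f=2.792167 → w ← 2.608000 + 0.32·2.792167 = 3.501493
w(0.64) ≈ 3.5015

3.5015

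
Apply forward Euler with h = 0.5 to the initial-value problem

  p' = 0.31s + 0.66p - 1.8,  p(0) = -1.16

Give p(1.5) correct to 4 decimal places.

-6.1600

Euler: p_{n+1} = p_n + h·f(s_n, p_n).
s=0.000000, p=-1.160000: f=-2.565600 → p ← -1.160000 + 0.5·(-2.565600) = -2.442800
s=0.500000, p=-2.442800: f=-3.257248 → p ← -2.442800 + 0.5·(-3.257248) = -4.071424
s=1.000000, p=-4.071424: f=-4.177140 → p ← -4.071424 + 0.5·(-4.177140) = -6.159994
p(1.5) ≈ -6.1600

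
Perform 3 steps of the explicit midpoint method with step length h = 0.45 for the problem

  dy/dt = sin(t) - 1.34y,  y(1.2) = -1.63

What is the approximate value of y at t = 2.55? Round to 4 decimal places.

0.1718

Midpoint: k1 = f(t_n, y_n); k2 = f(t_n + h/2, y_n + (h/2)·k1); y_{n+1} = y_n + h·k2.
t=1.200000, y=-1.630000:
  k1 = f(1.200000, -1.630000) = 3.116239
  k2 = f(1.425000, -0.928846) = 2.234044
  y ← -1.630000 + 0.45·2.234044 = -0.624680
t=1.650000, y=-0.624680:
  k1 = f(1.650000, -0.624680) = 1.833936
  k2 = f(1.875000, -0.212044) = 1.238225
  y ← -0.624680 + 0.45·1.238225 = -0.067479
t=2.100000, y=-0.067479:
  k1 = f(2.100000, -0.067479) = 0.953631
  k2 = f(2.325000, 0.147088) = 0.531719
  y ← -0.067479 + 0.45·0.531719 = 0.171795
y(2.55) ≈ 0.1718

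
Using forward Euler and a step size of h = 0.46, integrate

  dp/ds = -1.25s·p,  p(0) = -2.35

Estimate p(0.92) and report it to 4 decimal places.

-1.7284

Euler: p_{n+1} = p_n + h·f(s_n, p_n).
s=0.000000, p=-2.350000: f=0.000000 → p ← -2.350000 + 0.46·0.000000 = -2.350000
s=0.460000, p=-2.350000: f=1.351250 → p ← -2.350000 + 0.46·1.351250 = -1.728425
p(0.92) ≈ -1.7284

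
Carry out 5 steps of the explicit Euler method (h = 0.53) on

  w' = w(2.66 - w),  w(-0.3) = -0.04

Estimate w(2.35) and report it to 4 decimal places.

-5.4541

Euler: w_{n+1} = w_n + h·f(x_n, w_n).
x=-0.300000, w=-0.040000: f=-0.108000 → w ← -0.040000 + 0.53·(-0.108000) = -0.097240
x=0.230000, w=-0.097240: f=-0.268114 → w ← -0.097240 + 0.53·(-0.268114) = -0.239340
x=0.760000, w=-0.239340: f=-0.693929 → w ← -0.239340 + 0.53·(-0.693929) = -0.607123
x=1.290000, w=-0.607123: f=-1.983546 → w ← -0.607123 + 0.53·(-1.983546) = -1.658402
x=1.820000, w=-1.658402: f=-7.161647 → w ← -1.658402 + 0.53·(-7.161647) = -5.454075
w(2.35) ≈ -5.4541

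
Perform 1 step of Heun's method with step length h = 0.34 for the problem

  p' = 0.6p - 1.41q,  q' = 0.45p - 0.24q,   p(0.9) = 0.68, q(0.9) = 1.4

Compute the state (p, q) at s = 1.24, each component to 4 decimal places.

0.0957, 1.3495

Heun on (p,q): k1 = f(s_n, state_n); k2 = f(s_n + h, state_n + h·k1); state_{n+1} = state_n + (h/2)·(k1 + k2).
0.900000: (0.680000, 1.400000)
  k1 = (-1.566000, -0.030000)
  predictor → (0.147560, 1.389800)
  k2 = (-1.871082, -0.267150)
  → (0.095696, 1.349484)
(p(1.24), q(1.24)) ≈ (0.0957, 1.3495)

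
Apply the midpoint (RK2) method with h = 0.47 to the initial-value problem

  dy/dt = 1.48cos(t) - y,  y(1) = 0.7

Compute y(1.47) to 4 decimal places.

0.5892

Midpoint: k1 = f(t_n, y_n); k2 = f(t_n + h/2, y_n + (h/2)·k1); y_{n+1} = y_n + h·k2.
t=1.000000, y=0.700000:
  k1 = f(1.000000, 0.700000) = 0.099647
  k2 = f(1.235000, 0.723417) = -0.235726
  y ← 0.700000 + 0.47·(-0.235726) = 0.589209
y(1.47) ≈ 0.5892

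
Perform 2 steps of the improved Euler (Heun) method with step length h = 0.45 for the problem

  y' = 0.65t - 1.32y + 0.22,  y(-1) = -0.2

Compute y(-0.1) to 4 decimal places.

Heun: k1 = f(t_n, y_n); k2 = f(t_n + h, y_n + h·k1); y_{n+1} = y_n + (h/2)·(k1 + k2).
t=-1.000000, y=-0.200000:
  k1 = f(-1.000000, -0.200000) = -0.166000
  k2 = f(-0.550000, -0.274700) = 0.225104
  y ← -0.200000 + (0.45/2)·(-0.166000 + 0.225104) = -0.186702
t=-0.550000, y=-0.186702:
  k1 = f(-0.550000, -0.186702) = 0.108946
  k2 = f(-0.100000, -0.137676) = 0.336732
  y ← -0.186702 + (0.45/2)·(0.108946 + 0.336732) = -0.086424
y(-0.1) ≈ -0.0864

-0.0864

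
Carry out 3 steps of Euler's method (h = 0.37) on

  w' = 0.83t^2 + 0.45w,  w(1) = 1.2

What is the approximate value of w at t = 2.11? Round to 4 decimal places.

3.9248

Euler: w_{n+1} = w_n + h·f(t_n, w_n).
t=1.000000, w=1.200000: f=1.370000 → w ← 1.200000 + 0.37·1.370000 = 1.706900
t=1.370000, w=1.706900: f=2.325932 → w ← 1.706900 + 0.37·2.325932 = 2.567495
t=1.740000, w=2.567495: f=3.668281 → w ← 2.567495 + 0.37·3.668281 = 3.924759
w(2.11) ≈ 3.9248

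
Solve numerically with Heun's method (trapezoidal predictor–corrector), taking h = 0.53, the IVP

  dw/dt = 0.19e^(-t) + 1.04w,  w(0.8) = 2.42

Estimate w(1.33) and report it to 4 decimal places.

Heun: k1 = f(t_n, w_n); k2 = f(t_n + h, w_n + h·k1); w_{n+1} = w_n + (h/2)·(k1 + k2).
t=0.800000, w=2.420000:
  k1 = f(0.800000, 2.420000) = 2.602173
  k2 = f(1.330000, 3.799151) = 4.001368
  w ← 2.420000 + (0.53/2)·(2.602173 + 4.001368) = 4.169938
w(1.33) ≈ 4.1699

4.1699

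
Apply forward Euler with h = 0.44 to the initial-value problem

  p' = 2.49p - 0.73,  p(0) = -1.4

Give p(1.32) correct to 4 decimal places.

Euler: p_{n+1} = p_n + h·f(s_n, p_n).
s=0.000000, p=-1.400000: f=-4.216000 → p ← -1.400000 + 0.44·(-4.216000) = -3.255040
s=0.440000, p=-3.255040: f=-8.835050 → p ← -3.255040 + 0.44·(-8.835050) = -7.142462
s=0.880000, p=-7.142462: f=-18.514730 → p ← -7.142462 + 0.44·(-18.514730) = -15.288943
p(1.32) ≈ -15.2889

-15.2889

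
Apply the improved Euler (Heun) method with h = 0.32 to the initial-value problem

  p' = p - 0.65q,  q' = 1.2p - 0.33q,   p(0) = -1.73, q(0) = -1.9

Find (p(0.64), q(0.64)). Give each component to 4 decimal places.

-1.9378, -2.8311

Heun on (p,q): k1 = f(t_n, state_n); k2 = f(t_n + h, state_n + h·k1); state_{n+1} = state_n + (h/2)·(k1 + k2).
0.000000: (-1.730000, -1.900000)
  k1 = (-0.495000, -1.449000)
  predictor → (-1.888400, -2.363680)
  k2 = (-0.352008, -1.486066)
  → (-1.865521, -2.369610)
0.320000: (-1.865521, -2.369610)
  k1 = (-0.325274, -1.456654)
  predictor → (-1.969609, -2.835740)
  k2 = (-0.126378, -1.427737)
  → (-1.937786, -2.831113)
(p(0.64), q(0.64)) ≈ (-1.9378, -2.8311)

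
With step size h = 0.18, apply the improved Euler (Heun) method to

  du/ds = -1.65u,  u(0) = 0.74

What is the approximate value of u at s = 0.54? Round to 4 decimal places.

0.3086

Heun: k1 = f(s_n, u_n); k2 = f(s_n + h, u_n + h·k1); u_{n+1} = u_n + (h/2)·(k1 + k2).
s=0.000000, u=0.740000:
  k1 = f(0.000000, 0.740000) = -1.221000
  k2 = f(0.180000, 0.520220) = -0.858363
  u ← 0.740000 + (0.18/2)·(-1.221000 + (-0.858363)) = 0.552857
s=0.180000, u=0.552857:
  k1 = f(0.180000, 0.552857) = -0.912215
  k2 = f(0.360000, 0.388659) = -0.641287
  u ← 0.552857 + (0.18/2)·(-0.912215 + (-0.641287)) = 0.413042
s=0.360000, u=0.413042:
  k1 = f(0.360000, 0.413042) = -0.681520
  k2 = f(0.540000, 0.290369) = -0.479108
  u ← 0.413042 + (0.18/2)·(-0.681520 + (-0.479108)) = 0.308586
u(0.54) ≈ 0.3086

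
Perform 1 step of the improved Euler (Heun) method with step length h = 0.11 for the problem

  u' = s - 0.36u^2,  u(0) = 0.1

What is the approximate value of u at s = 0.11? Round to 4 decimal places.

Heun: k1 = f(s_n, u_n); k2 = f(s_n + h, u_n + h·k1); u_{n+1} = u_n + (h/2)·(k1 + k2).
s=0.000000, u=0.100000:
  k1 = f(0.000000, 0.100000) = -0.003600
  k2 = f(0.110000, 0.099604) = 0.106428
  u ← 0.100000 + (0.11/2)·(-0.003600 + 0.106428) = 0.105656
u(0.11) ≈ 0.1057

0.1057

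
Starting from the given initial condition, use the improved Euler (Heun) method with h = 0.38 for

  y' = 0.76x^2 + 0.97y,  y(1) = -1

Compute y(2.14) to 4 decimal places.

Heun: k1 = f(x_n, y_n); k2 = f(x_n + h, y_n + h·k1); y_{n+1} = y_n + (h/2)·(k1 + k2).
x=1.000000, y=-1.000000:
  k1 = f(1.000000, -1.000000) = -0.210000
  k2 = f(1.380000, -1.079800) = 0.399938
  y ← -1.000000 + (0.38/2)·(-0.210000 + 0.399938) = -0.963912
x=1.380000, y=-0.963912:
  k1 = f(1.380000, -0.963912) = 0.512350
  k2 = f(1.760000, -0.769219) = 1.608034
  y ← -0.963912 + (0.38/2)·(0.512350 + 1.608034) = -0.561039
x=1.760000, y=-0.561039:
  k1 = f(1.760000, -0.561039) = 1.809968
  k2 = f(2.140000, 0.126749) = 3.603442
  y ← -0.561039 + (0.38/2)·(1.809968 + 3.603442) = 0.467509
y(2.14) ≈ 0.4675

0.4675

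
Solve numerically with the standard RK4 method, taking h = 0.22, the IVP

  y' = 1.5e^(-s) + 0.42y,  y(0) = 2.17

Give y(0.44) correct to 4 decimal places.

3.2009

RK4: k1 = f(s_n, y_n); k2 = f(s_n + h/2, y_n + (h/2)·k1); k3 = f(s_n + h/2, y_n + (h/2)·k2); k4 = f(s_n + h, y_n + h·k3); y_{n+1} = y_n + (h/6)·(k1 + 2k2 + 2k3 + k4).
s=0.000000, y=2.170000:
  k1 = f(0.000000, 2.170000) = 2.411400
  k2 = f(0.110000, 2.435254) = 2.366558
  k3 = f(0.110000, 2.430321) = 2.364486
  k4 = f(0.220000, 2.690187) = 2.333657
  y ← 2.170000 + (0.22/6)·(k1 + 2k2 + 2k3 + k4) = 2.690929
s=0.220000, y=2.690929:
  k1 = f(0.220000, 2.690929) = 2.333968
  k2 = f(0.330000, 2.947665) = 2.316405
  k3 = f(0.330000, 2.945733) = 2.315594
  k4 = f(0.440000, 3.200359) = 2.310206
  y ← 2.690929 + (0.22/6)·(k1 + 2k2 + 2k3 + k4) = 3.200895
y(0.44) ≈ 3.2009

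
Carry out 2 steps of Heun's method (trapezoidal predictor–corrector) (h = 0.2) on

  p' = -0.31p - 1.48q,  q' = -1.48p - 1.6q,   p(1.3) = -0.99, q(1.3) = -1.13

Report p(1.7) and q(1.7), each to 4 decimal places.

Heun on (p,q): k1 = f(s_n, state_n); k2 = f(s_n + h, state_n + h·k1); state_{n+1} = state_n + (h/2)·(k1 + k2).
1.300000: (-0.990000, -1.130000)
  k1 = (1.979300, 3.273200)
  predictor → (-0.594140, -0.475360)
  k2 = (0.887716, 1.639903)
  → (-0.703298, -0.638690)
1.500000: (-0.703298, -0.638690)
  k1 = (1.163283, 2.062785)
  predictor → (-0.470642, -0.226133)
  k2 = (0.480575, 1.058362)
  → (-0.538913, -0.326575)
(p(1.7), q(1.7)) ≈ (-0.5389, -0.3266)

-0.5389, -0.3266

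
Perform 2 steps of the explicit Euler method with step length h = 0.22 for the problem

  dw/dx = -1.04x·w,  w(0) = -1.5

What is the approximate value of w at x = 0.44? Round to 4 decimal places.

-1.4245

Euler: w_{n+1} = w_n + h·f(x_n, w_n).
x=0.000000, w=-1.500000: f=0.000000 → w ← -1.500000 + 0.22·0.000000 = -1.500000
x=0.220000, w=-1.500000: f=0.343200 → w ← -1.500000 + 0.22·0.343200 = -1.424496
w(0.44) ≈ -1.4245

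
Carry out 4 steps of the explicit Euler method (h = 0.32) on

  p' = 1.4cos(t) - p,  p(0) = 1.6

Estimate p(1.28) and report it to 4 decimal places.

1.1809

Euler: p_{n+1} = p_n + h·f(t_n, p_n).
t=0.000000, p=1.600000: f=-0.200000 → p ← 1.600000 + 0.32·(-0.200000) = 1.536000
t=0.320000, p=1.536000: f=-0.207070 → p ← 1.536000 + 0.32·(-0.207070) = 1.469737
t=0.640000, p=1.469737: f=-0.346803 → p ← 1.469737 + 0.32·(-0.346803) = 1.358760
t=0.960000, p=1.358760: f=-0.555832 → p ← 1.358760 + 0.32·(-0.555832) = 1.180894
p(1.28) ≈ 1.1809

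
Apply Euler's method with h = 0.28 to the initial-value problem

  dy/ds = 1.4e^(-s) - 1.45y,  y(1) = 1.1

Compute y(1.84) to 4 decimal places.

0.4285

Euler: y_{n+1} = y_n + h·f(s_n, y_n).
s=1.000000, y=1.100000: f=-1.079969 → y ← 1.100000 + 0.28·(-1.079969) = 0.797609
s=1.280000, y=0.797609: f=-0.767280 → y ← 0.797609 + 0.28·(-0.767280) = 0.582770
s=1.560000, y=0.582770: f=-0.550826 → y ← 0.582770 + 0.28·(-0.550826) = 0.428539
y(1.84) ≈ 0.4285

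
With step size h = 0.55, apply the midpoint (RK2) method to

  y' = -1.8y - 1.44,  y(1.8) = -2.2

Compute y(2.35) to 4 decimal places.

-1.5001

Midpoint: k1 = f(x_n, y_n); k2 = f(x_n + h/2, y_n + (h/2)·k1); y_{n+1} = y_n + h·k2.
x=1.800000, y=-2.200000:
  k1 = f(1.800000, -2.200000) = 2.520000
  k2 = f(2.075000, -1.507000) = 1.272600
  y ← -2.200000 + 0.55·1.272600 = -1.500070
y(2.35) ≈ -1.5001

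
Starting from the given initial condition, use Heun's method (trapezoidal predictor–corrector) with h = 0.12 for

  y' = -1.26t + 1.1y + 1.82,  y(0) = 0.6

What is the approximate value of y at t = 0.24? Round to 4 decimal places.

1.2404

Heun: k1 = f(t_n, y_n); k2 = f(t_n + h, y_n + h·k1); y_{n+1} = y_n + (h/2)·(k1 + k2).
t=0.000000, y=0.600000:
  k1 = f(0.000000, 0.600000) = 2.480000
  k2 = f(0.120000, 0.897600) = 2.656160
  y ← 0.600000 + (0.12/2)·(2.480000 + 2.656160) = 0.908170
t=0.120000, y=0.908170:
  k1 = f(0.120000, 0.908170) = 2.667787
  k2 = f(0.240000, 1.228304) = 2.868734
  y ← 0.908170 + (0.12/2)·(2.667787 + 2.868734) = 1.240361
y(0.24) ≈ 1.2404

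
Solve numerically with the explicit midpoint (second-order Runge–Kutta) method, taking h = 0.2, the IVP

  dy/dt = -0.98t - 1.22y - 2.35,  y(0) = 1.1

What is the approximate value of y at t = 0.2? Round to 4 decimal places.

0.4321

Midpoint: k1 = f(t_n, y_n); k2 = f(t_n + h/2, y_n + (h/2)·k1); y_{n+1} = y_n + h·k2.
t=0.000000, y=1.100000:
  k1 = f(0.000000, 1.100000) = -3.692000
  k2 = f(0.100000, 0.730800) = -3.339576
  y ← 1.100000 + 0.2·(-3.339576) = 0.432085
y(0.2) ≈ 0.4321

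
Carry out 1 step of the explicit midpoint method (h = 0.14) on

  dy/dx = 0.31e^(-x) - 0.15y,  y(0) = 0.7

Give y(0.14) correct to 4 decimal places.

Midpoint: k1 = f(x_n, y_n); k2 = f(x_n + h/2, y_n + (h/2)·k1); y_{n+1} = y_n + h·k2.
x=0.000000, y=0.700000:
  k1 = f(0.000000, 0.700000) = 0.205000
  k2 = f(0.070000, 0.714350) = 0.181890
  y ← 0.700000 + 0.14·0.181890 = 0.725465
y(0.14) ≈ 0.7255

0.7255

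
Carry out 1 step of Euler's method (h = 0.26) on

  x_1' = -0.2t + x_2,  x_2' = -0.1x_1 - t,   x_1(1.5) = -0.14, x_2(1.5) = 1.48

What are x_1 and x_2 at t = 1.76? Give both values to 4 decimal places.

0.1668, 1.0936

Euler on (x_1,x_2): x_1_{n+1} = x_1_n + h·x_1', x_2_{n+1} = x_2_n + h·x_2'.
1.500000: (-0.140000, 1.480000); f=(1.180000, -1.486000) → (0.166800, 1.093640)
(x_1(1.76), x_2(1.76)) ≈ (0.1668, 1.0936)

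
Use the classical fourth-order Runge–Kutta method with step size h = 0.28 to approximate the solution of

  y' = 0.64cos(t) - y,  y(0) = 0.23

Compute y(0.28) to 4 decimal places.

0.3279

RK4: k1 = f(t_n, y_n); k2 = f(t_n + h/2, y_n + (h/2)·k1); k3 = f(t_n + h/2, y_n + (h/2)·k2); k4 = f(t_n + h, y_n + h·k3); y_{n+1} = y_n + (h/6)·(k1 + 2k2 + 2k3 + k4).
t=0.000000, y=0.230000:
  k1 = f(0.000000, 0.230000) = 0.410000
  k2 = f(0.140000, 0.287400) = 0.346338
  k3 = f(0.140000, 0.278487) = 0.355251
  k4 = f(0.280000, 0.329470) = 0.285605
  y ← 0.230000 + (0.28/6)·(k1 + 2k2 + 2k3 + k4) = 0.327943
y(0.28) ≈ 0.3279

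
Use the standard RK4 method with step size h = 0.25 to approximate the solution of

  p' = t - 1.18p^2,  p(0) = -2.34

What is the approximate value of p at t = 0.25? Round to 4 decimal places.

RK4: k1 = f(t_n, p_n); k2 = f(t_n + h/2, p_n + (h/2)·k1); k3 = f(t_n + h/2, p_n + (h/2)·k2); k4 = f(t_n + h, p_n + h·k3); p_{n+1} = p_n + (h/6)·(k1 + 2k2 + 2k3 + k4).
t=0.000000, p=-2.340000:
  k1 = f(0.000000, -2.340000) = -6.461208
  k2 = f(0.125000, -3.147651) = -11.566094
  k3 = f(0.125000, -3.785762) = -16.786751
  k4 = f(0.250000, -6.536688) = -50.169377
  p ← -2.340000 + (0.25/6)·(k1 + 2k2 + 2k3 + k4) = -7.062345
p(0.25) ≈ -7.0623

-7.0623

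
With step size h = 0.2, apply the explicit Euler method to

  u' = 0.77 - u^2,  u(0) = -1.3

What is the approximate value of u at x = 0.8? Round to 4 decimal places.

-3.0959

Euler: u_{n+1} = u_n + h·f(x_n, u_n).
x=0.000000, u=-1.300000: f=-0.920000 → u ← -1.300000 + 0.2·(-0.920000) = -1.484000
x=0.200000, u=-1.484000: f=-1.432256 → u ← -1.484000 + 0.2·(-1.432256) = -1.770451
x=0.400000, u=-1.770451: f=-2.364497 → u ← -1.770451 + 0.2·(-2.364497) = -2.243351
x=0.600000, u=-2.243351: f=-4.262622 → u ← -2.243351 + 0.2·(-4.262622) = -3.095875
u(0.8) ≈ -3.0959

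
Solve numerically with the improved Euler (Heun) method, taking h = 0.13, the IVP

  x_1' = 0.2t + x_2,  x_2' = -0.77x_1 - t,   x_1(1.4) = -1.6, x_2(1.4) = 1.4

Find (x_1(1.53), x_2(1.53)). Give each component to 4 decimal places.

Heun on (x_1,x_2): k1 = f(t_n, state_n); k2 = f(t_n + h, state_n + h·k1); state_{n+1} = state_n + (h/2)·(k1 + k2).
1.400000: (-1.600000, 1.400000)
  k1 = (1.680000, -0.168000)
  predictor → (-1.381600, 1.378160)
  k2 = (1.684160, -0.466168)
  → (-1.381330, 1.358779)
(x_1(1.53), x_2(1.53)) ≈ (-1.3813, 1.3588)

-1.3813, 1.3588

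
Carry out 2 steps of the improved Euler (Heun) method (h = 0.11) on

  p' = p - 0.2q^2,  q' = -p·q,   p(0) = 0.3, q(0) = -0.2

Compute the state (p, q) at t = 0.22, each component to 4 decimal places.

0.3718, -0.1858

Heun on (p,q): k1 = f(t_n, state_n); k2 = f(t_n + h, state_n + h·k1); state_{n+1} = state_n + (h/2)·(k1 + k2).
0.000000: (0.300000, -0.200000)
  k1 = (0.292000, 0.060000)
  predictor → (0.332120, -0.193400)
  k2 = (0.324639, 0.064232)
  → (0.333915, -0.193167)
0.110000: (0.333915, -0.193167)
  k1 = (0.326452, 0.064501)
  predictor → (0.369825, -0.186072)
  k2 = (0.362900, 0.068814)
  → (0.371830, -0.185835)
(p(0.22), q(0.22)) ≈ (0.3718, -0.1858)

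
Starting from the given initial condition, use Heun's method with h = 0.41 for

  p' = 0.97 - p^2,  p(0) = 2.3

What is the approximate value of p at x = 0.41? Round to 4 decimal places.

Heun: k1 = f(x_n, p_n); k2 = f(x_n + h, p_n + h·k1); p_{n+1} = p_n + (h/2)·(k1 + k2).
x=0.000000, p=2.300000:
  k1 = f(0.000000, 2.300000) = -4.320000
  k2 = f(0.410000, 0.528800) = 0.690371
  p ← 2.300000 + (0.41/2)·(-4.320000 + 0.690371) = 1.555926
p(0.41) ≈ 1.5559

1.5559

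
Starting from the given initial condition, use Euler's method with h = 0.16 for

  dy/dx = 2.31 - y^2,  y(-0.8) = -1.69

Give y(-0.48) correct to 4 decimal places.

-1.9132

Euler: y_{n+1} = y_n + h·f(x_n, y_n).
x=-0.800000, y=-1.690000: f=-0.546100 → y ← -1.690000 + 0.16·(-0.546100) = -1.777376
x=-0.640000, y=-1.777376: f=-0.849065 → y ← -1.777376 + 0.16·(-0.849065) = -1.913226
y(-0.48) ≈ -1.9132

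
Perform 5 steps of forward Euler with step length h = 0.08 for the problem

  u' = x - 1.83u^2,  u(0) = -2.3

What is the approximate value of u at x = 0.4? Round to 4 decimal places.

-49.0535

Euler: u_{n+1} = u_n + h·f(x_n, u_n).
x=0.000000, u=-2.300000: f=-9.680700 → u ← -2.300000 + 0.08·(-9.680700) = -3.074456
x=0.080000, u=-3.074456: f=-17.217672 → u ← -3.074456 + 0.08·(-17.217672) = -4.451870
x=0.160000, u=-4.451870: f=-36.109034 → u ← -4.451870 + 0.08·(-36.109034) = -7.340592
x=0.240000, u=-7.340592: f=-98.368265 → u ← -7.340592 + 0.08·(-98.368265) = -15.210054
x=0.320000, u=-15.210054: f=-423.042690 → u ← -15.210054 + 0.08·(-423.042690) = -49.053469
u(0.4) ≈ -49.0535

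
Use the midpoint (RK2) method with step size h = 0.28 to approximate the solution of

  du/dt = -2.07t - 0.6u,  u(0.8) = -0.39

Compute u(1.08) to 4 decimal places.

-0.8359

Midpoint: k1 = f(t_n, u_n); k2 = f(t_n + h/2, u_n + (h/2)·k1); u_{n+1} = u_n + h·k2.
t=0.800000, u=-0.390000:
  k1 = f(0.800000, -0.390000) = -1.422000
  k2 = f(0.940000, -0.589080) = -1.592352
  u ← -0.390000 + 0.28·(-1.592352) = -0.835859
u(1.08) ≈ -0.8359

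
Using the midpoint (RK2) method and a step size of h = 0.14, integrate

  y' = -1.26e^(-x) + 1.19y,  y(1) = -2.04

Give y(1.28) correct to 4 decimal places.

Midpoint: k1 = f(x_n, y_n); k2 = f(x_n + h/2, y_n + (h/2)·k1); y_{n+1} = y_n + h·k2.
x=1.000000, y=-2.040000:
  k1 = f(1.000000, -2.040000) = -2.891128
  k2 = f(1.070000, -2.242379) = -3.100622
  y ← -2.040000 + 0.14·(-3.100622) = -2.474087
x=1.140000, y=-2.474087:
  k1 = f(1.140000, -2.474087) = -3.347136
  k2 = f(1.210000, -2.708387) = -3.598709
  y ← -2.474087 + 0.14·(-3.598709) = -2.977906
y(1.28) ≈ -2.9779

-2.9779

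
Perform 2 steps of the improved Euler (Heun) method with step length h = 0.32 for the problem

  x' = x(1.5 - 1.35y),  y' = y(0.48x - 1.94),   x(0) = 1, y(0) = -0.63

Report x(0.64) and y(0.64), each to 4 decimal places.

Heun on (x,y): k1 = f(t_n, state_n); k2 = f(t_n + h, state_n + h·k1); state_{n+1} = state_n + (h/2)·(k1 + k2).
0.000000: (1.000000, -0.630000)
  k1 = (2.350500, 0.919800)
  predictor → (1.752160, -0.335664)
  k2 = (3.422225, 0.368882)
  → (1.923636, -0.423811)
0.320000: (1.923636, -0.423811)
  k1 = (3.986052, 0.430869)
  predictor → (3.199173, -0.285933)
  k2 = (6.033669, 0.115630)
  → (3.526791, -0.336371)
(x(0.64), y(0.64)) ≈ (3.5268, -0.3364)

3.5268, -0.3364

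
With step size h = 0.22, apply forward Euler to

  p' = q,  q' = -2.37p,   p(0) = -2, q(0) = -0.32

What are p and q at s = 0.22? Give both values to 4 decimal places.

Euler on (p,q): p_{n+1} = p_n + h·p', q_{n+1} = q_n + h·q'.
0.000000: (-2.000000, -0.320000); f=(-0.320000, 4.740000) → (-2.070400, 0.722800)
(p(0.22), q(0.22)) ≈ (-2.0704, 0.7228)

-2.0704, 0.7228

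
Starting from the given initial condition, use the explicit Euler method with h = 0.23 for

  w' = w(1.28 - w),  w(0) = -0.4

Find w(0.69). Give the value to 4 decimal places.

-1.1637

Euler: w_{n+1} = w_n + h·f(x_n, w_n).
x=0.000000, w=-0.400000: f=-0.672000 → w ← -0.400000 + 0.23·(-0.672000) = -0.554560
x=0.230000, w=-0.554560: f=-1.017374 → w ← -0.554560 + 0.23·(-1.017374) = -0.788556
x=0.460000, w=-0.788556: f=-1.631172 → w ← -0.788556 + 0.23·(-1.631172) = -1.163725
w(0.69) ≈ -1.1637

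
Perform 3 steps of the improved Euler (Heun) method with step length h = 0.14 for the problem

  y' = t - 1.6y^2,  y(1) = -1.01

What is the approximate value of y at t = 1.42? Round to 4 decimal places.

Heun: k1 = f(t_n, y_n); k2 = f(t_n + h, y_n + h·k1); y_{n+1} = y_n + (h/2)·(k1 + k2).
t=1.000000, y=-1.010000:
  k1 = f(1.000000, -1.010000) = -0.632160
  k2 = f(1.140000, -1.098502) = -0.790732
  y ← -1.010000 + (0.14/2)·(-0.632160 + (-0.790732)) = -1.109602
t=1.140000, y=-1.109602:
  k1 = f(1.140000, -1.109602) = -0.829948
  k2 = f(1.280000, -1.225795) = -1.124118
  y ← -1.109602 + (0.14/2)·(-0.829948 + (-1.124118)) = -1.246387
t=1.280000, y=-1.246387:
  k1 = f(1.280000, -1.246387) = -1.205569
  k2 = f(1.420000, -1.415167) = -1.784315
  y ← -1.246387 + (0.14/2)·(-1.205569 + (-1.784315)) = -1.455679
y(1.42) ≈ -1.4557

-1.4557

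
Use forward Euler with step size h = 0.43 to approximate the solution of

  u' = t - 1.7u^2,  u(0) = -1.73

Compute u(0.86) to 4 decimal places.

Euler: u_{n+1} = u_n + h·f(t_n, u_n).
t=0.000000, u=-1.730000: f=-5.087930 → u ← -1.730000 + 0.43·(-5.087930) = -3.917810
t=0.430000, u=-3.917810: f=-25.663699 → u ← -3.917810 + 0.43·(-25.663699) = -14.953200
u(0.86) ≈ -14.9532

-14.9532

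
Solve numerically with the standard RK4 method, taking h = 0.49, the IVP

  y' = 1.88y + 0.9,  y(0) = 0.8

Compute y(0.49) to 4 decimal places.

2.7255

RK4: k1 = f(t_n, y_n); k2 = f(t_n + h/2, y_n + (h/2)·k1); k3 = f(t_n + h/2, y_n + (h/2)·k2); k4 = f(t_n + h, y_n + h·k3); y_{n+1} = y_n + (h/6)·(k1 + 2k2 + 2k3 + k4).
t=0.000000, y=0.800000:
  k1 = f(0.000000, 0.800000) = 2.404000
  k2 = f(0.245000, 1.388980) = 3.511282
  k3 = f(0.245000, 1.660264) = 4.021297
  k4 = f(0.490000, 2.770435) = 6.108418
  y ← 0.800000 + (0.49/6)·(k1 + 2k2 + 2k3 + k4) = 2.725502
y(0.49) ≈ 2.7255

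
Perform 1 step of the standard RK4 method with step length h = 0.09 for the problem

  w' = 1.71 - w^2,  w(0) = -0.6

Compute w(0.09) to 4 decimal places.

RK4: k1 = f(x_n, w_n); k2 = f(x_n + h/2, w_n + (h/2)·k1); k3 = f(x_n + h/2, w_n + (h/2)·k2); k4 = f(x_n + h, w_n + h·k3); w_{n+1} = w_n + (h/6)·(k1 + 2k2 + 2k3 + k4).
x=0.000000, w=-0.600000:
  k1 = f(0.000000, -0.600000) = 1.350000
  k2 = f(0.045000, -0.539250) = 1.419209
  k3 = f(0.045000, -0.536136) = 1.422559
  k4 = f(0.090000, -0.471970) = 1.487245
  w ← -0.600000 + (0.09/6)·(k1 + 2k2 + 2k3 + k4) = -0.472188
w(0.09) ≈ -0.4722

-0.4722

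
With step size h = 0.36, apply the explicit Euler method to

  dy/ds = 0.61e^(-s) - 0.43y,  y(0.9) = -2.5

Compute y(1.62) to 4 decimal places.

-1.6482

Euler: y_{n+1} = y_n + h·f(s_n, y_n).
s=0.900000, y=-2.500000: f=1.323007 → y ← -2.500000 + 0.36·1.323007 = -2.023717
s=1.260000, y=-2.023717: f=1.043227 → y ← -2.023717 + 0.36·1.043227 = -1.648155
y(1.62) ≈ -1.6482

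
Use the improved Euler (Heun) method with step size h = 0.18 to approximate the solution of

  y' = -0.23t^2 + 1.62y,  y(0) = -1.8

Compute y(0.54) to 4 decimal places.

-4.2896

Heun: k1 = f(t_n, y_n); k2 = f(t_n + h, y_n + h·k1); y_{n+1} = y_n + (h/2)·(k1 + k2).
t=0.000000, y=-1.800000:
  k1 = f(0.000000, -1.800000) = -2.916000
  k2 = f(0.180000, -2.324880) = -3.773758
  y ← -1.800000 + (0.18/2)·(-2.916000 + (-3.773758)) = -2.402078
t=0.180000, y=-2.402078:
  k1 = f(0.180000, -2.402078) = -3.898819
  k2 = f(0.360000, -3.103866) = -5.058070
  y ← -2.402078 + (0.18/2)·(-3.898819 + (-5.058070)) = -3.208198
t=0.360000, y=-3.208198:
  k1 = f(0.360000, -3.208198) = -5.227089
  k2 = f(0.540000, -4.149074) = -6.788568
  y ← -3.208198 + (0.18/2)·(-5.227089 + (-6.788568)) = -4.289607
y(0.54) ≈ -4.2896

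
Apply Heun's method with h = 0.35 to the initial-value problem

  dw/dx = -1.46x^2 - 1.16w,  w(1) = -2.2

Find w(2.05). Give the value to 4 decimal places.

-3.1623

Heun: k1 = f(x_n, w_n); k2 = f(x_n + h, w_n + h·k1); w_{n+1} = w_n + (h/2)·(k1 + k2).
x=1.000000, w=-2.200000:
  k1 = f(1.000000, -2.200000) = 1.092000
  k2 = f(1.350000, -1.817800) = -0.552202
  w ← -2.200000 + (0.35/2)·(1.092000 + (-0.552202)) = -2.105535
x=1.350000, w=-2.105535:
  k1 = f(1.350000, -2.105535) = -0.218429
  k2 = f(1.700000, -2.181985) = -1.688297
  w ← -2.105535 + (0.35/2)·(-0.218429 + (-1.688297)) = -2.439212
x=1.700000, w=-2.439212:
  k1 = f(1.700000, -2.439212) = -1.389914
  k2 = f(2.050000, -2.925682) = -2.741859
  w ← -2.439212 + (0.35/2)·(-1.389914 + (-2.741859)) = -3.162273
w(2.05) ≈ -3.1623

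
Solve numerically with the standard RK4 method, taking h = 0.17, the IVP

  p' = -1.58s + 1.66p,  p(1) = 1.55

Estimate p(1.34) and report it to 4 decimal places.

1.8924

RK4: k1 = f(s_n, p_n); k2 = f(s_n + h/2, p_n + (h/2)·k1); k3 = f(s_n + h/2, p_n + (h/2)·k2); k4 = f(s_n + h, p_n + h·k3); p_{n+1} = p_n + (h/6)·(k1 + 2k2 + 2k3 + k4).
s=1.000000, p=1.550000:
  k1 = f(1.000000, 1.550000) = 0.993000
  k2 = f(1.085000, 1.634405) = 0.998812
  k3 = f(1.085000, 1.634899) = 0.999632
  k4 = f(1.170000, 1.719938) = 1.006496
  p ← 1.550000 + (0.17/6)·(k1 + 2k2 + 2k3 + k4) = 1.719898
s=1.170000, p=1.719898:
  k1 = f(1.170000, 1.719898) = 1.006430
  k2 = f(1.255000, 1.805444) = 1.014137
  k3 = f(1.255000, 1.806099) = 1.015225
  k4 = f(1.340000, 1.892486) = 1.024326
  p ← 1.719898 + (0.17/6)·(k1 + 2k2 + 2k3 + k4) = 1.892433
p(1.34) ≈ 1.8924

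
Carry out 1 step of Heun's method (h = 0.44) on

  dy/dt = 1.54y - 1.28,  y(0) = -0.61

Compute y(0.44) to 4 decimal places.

-1.9174

Heun: k1 = f(t_n, y_n); k2 = f(t_n + h, y_n + h·k1); y_{n+1} = y_n + (h/2)·(k1 + k2).
t=0.000000, y=-0.610000:
  k1 = f(0.000000, -0.610000) = -2.219400
  k2 = f(0.440000, -1.586536) = -3.723265
  y ← -0.610000 + (0.44/2)·(-2.219400 + (-3.723265)) = -1.917386
y(0.44) ≈ -1.9174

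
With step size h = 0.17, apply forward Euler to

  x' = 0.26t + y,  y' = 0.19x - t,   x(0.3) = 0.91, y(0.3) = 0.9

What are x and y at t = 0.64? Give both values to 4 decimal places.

1.2464, 0.8333

Euler on (x,y): x_{n+1} = x_n + h·x', y_{n+1} = y_n + h·y'.
0.300000: (0.910000, 0.900000); f=(0.978000, -0.127100) → (1.076260, 0.878393)
0.470000: (1.076260, 0.878393); f=(1.000593, -0.265511) → (1.246361, 0.833256)
(x(0.64), y(0.64)) ≈ (1.2464, 0.8333)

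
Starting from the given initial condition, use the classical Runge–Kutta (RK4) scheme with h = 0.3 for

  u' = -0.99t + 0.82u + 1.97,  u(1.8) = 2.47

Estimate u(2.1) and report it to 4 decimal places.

RK4: k1 = f(t_n, u_n); k2 = f(t_n + h/2, u_n + (h/2)·k1); k3 = f(t_n + h/2, u_n + (h/2)·k2); k4 = f(t_n + h, u_n + h·k3); u_{n+1} = u_n + (h/6)·(k1 + 2k2 + 2k3 + k4).
t=1.800000, u=2.470000:
  k1 = f(1.800000, 2.470000) = 2.213400
  k2 = f(1.950000, 2.802010) = 2.337148
  k3 = f(1.950000, 2.820572) = 2.352369
  k4 = f(2.100000, 3.175711) = 2.495083
  u ← 2.470000 + (0.3/6)·(k1 + 2k2 + 2k3 + k4) = 3.174376
u(2.1) ≈ 3.1744

3.1744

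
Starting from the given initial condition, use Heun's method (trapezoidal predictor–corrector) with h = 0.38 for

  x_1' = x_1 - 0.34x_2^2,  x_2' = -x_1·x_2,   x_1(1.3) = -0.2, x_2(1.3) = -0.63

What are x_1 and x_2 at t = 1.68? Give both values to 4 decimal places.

Heun on (x_1,x_2): k1 = f(t_n, state_n); k2 = f(t_n + h, state_n + h·k1); state_{n+1} = state_n + (h/2)·(k1 + k2).
1.300000: (-0.200000, -0.630000)
  k1 = (-0.334946, -0.126000)
  predictor → (-0.327279, -0.677880)
  k2 = (-0.483517, -0.221856)
  → (-0.355508, -0.696093)
(x_1(1.68), x_2(1.68)) ≈ (-0.3555, -0.6961)

-0.3555, -0.6961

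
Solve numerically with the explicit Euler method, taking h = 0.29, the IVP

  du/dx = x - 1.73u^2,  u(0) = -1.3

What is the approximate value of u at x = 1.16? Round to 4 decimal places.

Euler: u_{n+1} = u_n + h·f(x_n, u_n).
x=0.000000, u=-1.300000: f=-2.923700 → u ← -1.300000 + 0.29·(-2.923700) = -2.147873
x=0.290000, u=-2.147873: f=-7.691110 → u ← -2.147873 + 0.29·(-7.691110) = -4.378295
x=0.580000, u=-4.378295: f=-32.583177 → u ← -4.378295 + 0.29·(-32.583177) = -13.827416
x=0.870000, u=-13.827416: f=-329.901570 → u ← -13.827416 + 0.29·(-329.901570) = -109.498872
u(1.16) ≈ -109.4989

-109.4989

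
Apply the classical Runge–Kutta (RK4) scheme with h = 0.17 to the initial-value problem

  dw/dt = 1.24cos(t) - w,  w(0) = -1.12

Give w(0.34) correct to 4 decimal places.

RK4: k1 = f(t_n, w_n); k2 = f(t_n + h/2, w_n + (h/2)·k1); k3 = f(t_n + h/2, w_n + (h/2)·k2); k4 = f(t_n + h, w_n + h·k3); w_{n+1} = w_n + (h/6)·(k1 + 2k2 + 2k3 + k4).
t=0.000000, w=-1.120000:
  k1 = f(0.000000, -1.120000) = 2.360000
  k2 = f(0.085000, -0.919400) = 2.154923
  k3 = f(0.085000, -0.936832) = 2.172355
  k4 = f(0.170000, -0.750700) = 1.972825
  w ← -1.120000 + (0.17/6)·(k1 + 2k2 + 2k3 + k4) = -0.752024
t=0.170000, w=-0.752024:
  k1 = f(0.170000, -0.752024) = 1.974149
  k2 = f(0.255000, -0.584222) = 1.784124
  k3 = f(0.255000, -0.600374) = 1.800276
  k4 = f(0.340000, -0.445977) = 1.614993
  w ← -0.752024 + (0.17/6)·(k1 + 2k2 + 2k3 + k4) = -0.447216
w(0.34) ≈ -0.4472

-0.4472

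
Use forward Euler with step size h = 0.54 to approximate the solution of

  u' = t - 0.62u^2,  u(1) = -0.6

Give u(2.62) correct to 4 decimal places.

1.6262

Euler: u_{n+1} = u_n + h·f(t_n, u_n).
t=1.000000, u=-0.600000: f=0.776800 → u ← -0.600000 + 0.54·0.776800 = -0.180528
t=1.540000, u=-0.180528: f=1.519794 → u ← -0.180528 + 0.54·1.519794 = 0.640161
t=2.080000, u=0.640161: f=1.825920 → u ← 0.640161 + 0.54·1.825920 = 1.626158
u(2.62) ≈ 1.6262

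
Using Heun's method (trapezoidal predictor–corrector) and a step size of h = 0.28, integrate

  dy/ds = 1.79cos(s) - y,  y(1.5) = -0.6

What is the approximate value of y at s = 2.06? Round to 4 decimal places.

Heun: k1 = f(s_n, y_n); k2 = f(s_n + h, y_n + h·k1); y_{n+1} = y_n + (h/2)·(k1 + k2).
s=1.500000, y=-0.600000:
  k1 = f(1.500000, -0.600000) = 0.726620
  k2 = f(1.780000, -0.396547) = 0.024798
  y ← -0.600000 + (0.28/2)·(0.726620 + 0.024798) = -0.494802
s=1.780000, y=-0.494802:
  k1 = f(1.780000, -0.494802) = 0.123053
  k2 = f(2.060000, -0.460347) = -0.380816
  y ← -0.494802 + (0.28/2)·(0.123053 + (-0.380816)) = -0.530888
y(2.06) ≈ -0.5309

-0.5309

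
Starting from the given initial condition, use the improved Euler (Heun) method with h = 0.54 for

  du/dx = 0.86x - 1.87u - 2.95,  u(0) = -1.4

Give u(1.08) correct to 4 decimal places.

Heun: k1 = f(x_n, u_n); k2 = f(x_n + h, u_n + h·k1); u_{n+1} = u_n + (h/2)·(k1 + k2).
x=0.000000, u=-1.400000:
  k1 = f(0.000000, -1.400000) = -0.332000
  k2 = f(0.540000, -1.579280) = 0.467654
  u ← -1.400000 + (0.54/2)·(-0.332000 + 0.467654) = -1.363374
x=0.540000, u=-1.363374:
  k1 = f(0.540000, -1.363374) = 0.063908
  k2 = f(1.080000, -1.328863) = 0.463774
  u ← -1.363374 + (0.54/2)·(0.063908 + 0.463774) = -1.220899
u(1.08) ≈ -1.2209

-1.2209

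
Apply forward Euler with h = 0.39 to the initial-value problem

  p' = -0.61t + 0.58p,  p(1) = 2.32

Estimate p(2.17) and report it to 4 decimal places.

3.0907

Euler: p_{n+1} = p_n + h·f(t_n, p_n).
t=1.000000, p=2.320000: f=0.735600 → p ← 2.320000 + 0.39·0.735600 = 2.606884
t=1.390000, p=2.606884: f=0.664093 → p ← 2.606884 + 0.39·0.664093 = 2.865880
t=1.780000, p=2.865880: f=0.576410 → p ← 2.865880 + 0.39·0.576410 = 3.090680
p(2.17) ≈ 3.0907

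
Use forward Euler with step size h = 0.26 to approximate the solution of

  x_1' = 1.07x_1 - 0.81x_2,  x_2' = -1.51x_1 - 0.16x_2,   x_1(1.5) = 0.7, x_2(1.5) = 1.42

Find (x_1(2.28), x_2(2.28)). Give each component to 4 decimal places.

0.5109, 0.5644

Euler on (x_1,x_2): x_1_{n+1} = x_1_n + h·x_1', x_2_{n+1} = x_2_n + h·x_2'.
1.500000: (0.700000, 1.420000); f=(-0.401200, -1.284200) → (0.595688, 1.086108)
1.760000: (0.595688, 1.086108); f=(-0.242361, -1.073266) → (0.532674, 0.807059)
2.020000: (0.532674, 0.807059); f=(-0.083756, -0.933467) → (0.510897, 0.564357)
(x_1(2.28), x_2(2.28)) ≈ (0.5109, 0.5644)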